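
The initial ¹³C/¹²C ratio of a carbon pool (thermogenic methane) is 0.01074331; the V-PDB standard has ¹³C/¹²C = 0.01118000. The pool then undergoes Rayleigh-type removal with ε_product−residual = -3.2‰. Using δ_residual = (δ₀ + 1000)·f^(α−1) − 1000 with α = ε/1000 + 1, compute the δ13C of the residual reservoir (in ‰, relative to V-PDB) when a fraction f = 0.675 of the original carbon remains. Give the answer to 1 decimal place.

-37.9‰

δ₀ = (0.01074331/0.01118000 − 1)×1000 = (0.960940 − 1)×1000 = -39.060‰
α − 1 = ε/1000 = -0.0032
f^(α−1) = 0.675^(-0.0032) = 1.001259
δ_res = (-39.060 + 1000) × 1.001259 − 1000 = 962.149 − 1000 = -37.85‰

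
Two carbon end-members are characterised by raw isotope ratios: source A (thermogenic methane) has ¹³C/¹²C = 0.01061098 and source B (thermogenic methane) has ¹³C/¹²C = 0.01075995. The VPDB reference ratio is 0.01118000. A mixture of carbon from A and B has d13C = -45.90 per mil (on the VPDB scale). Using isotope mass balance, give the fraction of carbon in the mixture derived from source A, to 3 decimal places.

δ_A = (0.01061098/0.01118000 − 1)×1000 = (0.949104 − 1)×1000 = -50.896 per mil
δ_B = (0.01075995/0.01118000 − 1)×1000 = (0.962428 − 1)×1000 = -37.572 per mil
f_A = (δ_mix − δ_B)/(δ_A − δ_B) = (-45.90 − (-37.572))/(-50.896 − (-37.572))
f_A = -8.328 / -13.325 = 0.6250

0.625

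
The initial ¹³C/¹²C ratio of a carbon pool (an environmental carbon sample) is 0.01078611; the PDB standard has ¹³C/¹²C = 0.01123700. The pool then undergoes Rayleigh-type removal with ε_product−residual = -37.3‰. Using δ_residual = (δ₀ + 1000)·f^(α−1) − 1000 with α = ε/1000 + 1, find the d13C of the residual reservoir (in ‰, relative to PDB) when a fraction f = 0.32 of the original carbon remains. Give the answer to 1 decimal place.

1.5‰

δ₀ = (0.01078611/0.01123700 − 1)×1000 = (0.959875 − 1)×1000 = -40.125‰
α − 1 = ε/1000 = -0.0373
f^(α−1) = 0.32^(-0.0373) = 1.043417
δ_res = (-40.125 + 1000) × 1.043417 − 1000 = 1001.549 − 1000 = 1.55‰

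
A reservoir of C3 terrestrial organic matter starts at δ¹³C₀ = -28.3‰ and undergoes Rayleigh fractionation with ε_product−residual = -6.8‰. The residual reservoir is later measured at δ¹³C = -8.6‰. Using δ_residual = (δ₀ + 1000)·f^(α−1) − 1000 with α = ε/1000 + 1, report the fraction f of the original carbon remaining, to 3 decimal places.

α − 1 = ε/1000 = -0.0068
(δ_res + 1000)/(δ₀ + 1000) = (-8.6 + 1000)/(-28.3 + 1000) = 991.4/971.7 = 1.020274
f = 1.020274^(1/-0.0068) = exp(ln(1.020274)/-0.0068) = exp(0.02007/-0.0068)
f = exp(-2.9516) = 0.0523

0.052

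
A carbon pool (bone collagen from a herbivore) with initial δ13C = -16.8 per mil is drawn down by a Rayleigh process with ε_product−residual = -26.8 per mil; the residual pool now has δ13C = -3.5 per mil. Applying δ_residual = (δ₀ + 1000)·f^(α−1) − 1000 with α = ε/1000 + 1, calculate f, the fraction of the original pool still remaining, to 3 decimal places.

α − 1 = ε/1000 = -0.0268
(δ_res + 1000)/(δ₀ + 1000) = (-3.5 + 1000)/(-16.8 + 1000) = 996.5/983.2 = 1.013527
f = 1.013527^(1/-0.0268) = exp(ln(1.013527)/-0.0268) = exp(0.01344/-0.0268)
f = exp(-0.5014) = 0.6057

0.606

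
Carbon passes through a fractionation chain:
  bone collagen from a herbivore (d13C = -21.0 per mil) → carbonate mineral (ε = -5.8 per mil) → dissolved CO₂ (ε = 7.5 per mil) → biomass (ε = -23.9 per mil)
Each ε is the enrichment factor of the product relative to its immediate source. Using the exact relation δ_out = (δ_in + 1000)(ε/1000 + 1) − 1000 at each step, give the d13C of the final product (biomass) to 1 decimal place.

step 1: δ = (-21.00 + 1000)·(-5.8/1000 + 1) − 1000 = -26.68 per mil
step 2: δ = (-26.68 + 1000)·(7.5/1000 + 1) − 1000 = -19.38 per mil
step 3: δ = (-19.38 + 1000)·(-23.9/1000 + 1) − 1000 = -42.82 per mil

-42.8 per mil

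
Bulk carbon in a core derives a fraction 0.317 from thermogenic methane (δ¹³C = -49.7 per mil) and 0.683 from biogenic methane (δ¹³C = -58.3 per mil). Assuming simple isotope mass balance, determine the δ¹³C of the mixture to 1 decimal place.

δ_mix = f_A·δ_A + f_B·δ_B
δ_mix = 0.317 × (-49.7) + 0.683 × (-58.3)
δ_mix = -15.75 + -39.82 = -55.57 per mil

-55.6 per mil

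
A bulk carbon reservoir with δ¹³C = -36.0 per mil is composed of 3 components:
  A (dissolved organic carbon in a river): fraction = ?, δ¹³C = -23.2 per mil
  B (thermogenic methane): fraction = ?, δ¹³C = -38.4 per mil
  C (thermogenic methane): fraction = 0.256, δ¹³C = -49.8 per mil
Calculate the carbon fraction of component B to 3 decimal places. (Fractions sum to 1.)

0.394

Let f_B and f_A be the unknown fractions; fractions sum to 1 so f_B + f_A = 0.744.
Mass balance: Σ fᵢ·δᵢ = δ_bulk ⇒ f_B·(-38.4) + f_A·(-23.2) = -36.0 − (-12.749) = -23.251
Substitute f_A = 0.744 − f_B:
f_B·(-38.4 − -23.2) = -23.251 − 0.744×(-23.2) = -5.990
f_B = -5.990 / -15.2 = 0.3941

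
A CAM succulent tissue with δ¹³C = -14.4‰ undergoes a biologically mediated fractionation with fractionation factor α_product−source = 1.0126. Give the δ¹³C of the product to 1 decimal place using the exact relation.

δ_product = (δ_source + 1000)·α − 1000
δ_product = (-14.4 + 1000) × 1.0126 − 1000
δ_product = 998.019 − 1000 = -1.98‰

-2.0‰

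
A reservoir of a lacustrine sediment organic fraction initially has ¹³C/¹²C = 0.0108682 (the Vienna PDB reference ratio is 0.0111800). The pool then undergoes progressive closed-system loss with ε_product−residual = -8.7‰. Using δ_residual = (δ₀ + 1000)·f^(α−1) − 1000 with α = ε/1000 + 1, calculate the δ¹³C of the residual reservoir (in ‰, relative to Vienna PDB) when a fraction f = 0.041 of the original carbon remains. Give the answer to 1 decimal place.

-0.5‰

δ₀ = (0.0108682/0.0111800 − 1)×1000 = (0.972111 − 1)×1000 = -27.889‰
α − 1 = ε/1000 = -0.0087
f^(α−1) = 0.041^(-0.0087) = 1.028179
δ_res = (-27.889 + 1000) × 1.028179 − 1000 = 999.504 − 1000 = -0.50‰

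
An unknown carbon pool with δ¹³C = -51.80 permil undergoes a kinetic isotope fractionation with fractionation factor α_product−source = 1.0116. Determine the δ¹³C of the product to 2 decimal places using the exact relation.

δ_product = (δ_source + 1000)·α − 1000
δ_product = (-51.80 + 1000) × 1.0116 − 1000
δ_product = 959.199 − 1000 = -40.801 permil

-40.80 permil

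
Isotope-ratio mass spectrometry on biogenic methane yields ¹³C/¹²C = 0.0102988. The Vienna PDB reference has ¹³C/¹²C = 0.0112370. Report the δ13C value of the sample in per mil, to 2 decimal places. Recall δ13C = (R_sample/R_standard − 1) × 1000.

-83.49 per mil

δ13C = (R_sample / R_standard − 1) × 1000
R_sample / R_standard = 0.0102988 / 0.0112370 = 0.916508
δ13C = (0.916508 − 1) × 1000 = -83.492 per mil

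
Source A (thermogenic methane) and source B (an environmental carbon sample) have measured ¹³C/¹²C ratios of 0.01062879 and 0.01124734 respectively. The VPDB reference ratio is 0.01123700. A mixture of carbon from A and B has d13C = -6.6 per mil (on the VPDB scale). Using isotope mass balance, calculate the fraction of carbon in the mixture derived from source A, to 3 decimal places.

0.137

δ_A = (0.01062879/0.01123700 − 1)×1000 = (0.945874 − 1)×1000 = -54.126 per mil
δ_B = (0.01124734/0.01123700 − 1)×1000 = (1.000920 − 1)×1000 = 0.920 per mil
f_A = (δ_mix − δ_B)/(δ_A − δ_B) = (-6.6 − (0.920))/(-54.126 − (0.920))
f_A = -7.520 / -55.046 = 0.1366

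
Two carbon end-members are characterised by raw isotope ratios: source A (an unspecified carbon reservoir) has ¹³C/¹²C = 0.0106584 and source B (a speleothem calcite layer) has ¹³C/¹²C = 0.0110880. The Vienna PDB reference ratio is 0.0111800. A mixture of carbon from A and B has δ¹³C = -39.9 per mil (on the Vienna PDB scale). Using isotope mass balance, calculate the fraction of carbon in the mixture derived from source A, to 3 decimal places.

δ_A = (0.0106584/0.0111800 − 1)×1000 = (0.953345 − 1)×1000 = -46.655 per mil
δ_B = (0.0110880/0.0111800 − 1)×1000 = (0.991771 − 1)×1000 = -8.229 per mil
f_A = (δ_mix − δ_B)/(δ_A − δ_B) = (-39.9 − (-8.229))/(-46.655 − (-8.229))
f_A = -31.671 / -38.426 = 0.8242

0.824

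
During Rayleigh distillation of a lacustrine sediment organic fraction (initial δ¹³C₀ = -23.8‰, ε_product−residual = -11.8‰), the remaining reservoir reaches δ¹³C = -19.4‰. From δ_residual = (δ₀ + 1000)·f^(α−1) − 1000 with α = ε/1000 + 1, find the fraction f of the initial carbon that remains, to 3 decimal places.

α − 1 = ε/1000 = -0.0118
(δ_res + 1000)/(δ₀ + 1000) = (-19.4 + 1000)/(-23.8 + 1000) = 980.6/976.2 = 1.004507
f = 1.004507^(1/-0.0118) = exp(ln(1.004507)/-0.0118) = exp(0.00450/-0.0118)
f = exp(-0.3811) = 0.6831

0.683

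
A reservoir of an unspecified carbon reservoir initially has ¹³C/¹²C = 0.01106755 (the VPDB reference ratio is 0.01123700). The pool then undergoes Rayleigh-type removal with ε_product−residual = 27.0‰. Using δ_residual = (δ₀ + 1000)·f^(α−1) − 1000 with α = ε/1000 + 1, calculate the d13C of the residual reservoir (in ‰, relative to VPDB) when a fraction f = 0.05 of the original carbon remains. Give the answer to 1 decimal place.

δ₀ = (0.01106755/0.01123700 − 1)×1000 = (0.984920 − 1)×1000 = -15.080‰
α − 1 = ε/1000 = 0.0270
f^(α−1) = 0.05^(0.0270) = 0.922300
δ_res = (-15.080 + 1000) × 0.922300 − 1000 = 908.392 − 1000 = -91.61‰

-91.6‰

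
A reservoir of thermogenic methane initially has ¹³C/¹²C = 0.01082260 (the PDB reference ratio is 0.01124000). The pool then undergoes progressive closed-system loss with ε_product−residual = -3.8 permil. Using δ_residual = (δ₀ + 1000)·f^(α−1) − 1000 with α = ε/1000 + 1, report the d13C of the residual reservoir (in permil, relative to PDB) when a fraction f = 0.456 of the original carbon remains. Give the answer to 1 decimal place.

-34.3 permil

δ₀ = (0.01082260/0.01124000 − 1)×1000 = (0.962865 − 1)×1000 = -37.135 permil
α − 1 = ε/1000 = -0.0038
f^(α−1) = 0.456^(-0.0038) = 1.002988
δ_res = (-37.135 + 1000) × 1.002988 − 1000 = 965.742 − 1000 = -34.26 permil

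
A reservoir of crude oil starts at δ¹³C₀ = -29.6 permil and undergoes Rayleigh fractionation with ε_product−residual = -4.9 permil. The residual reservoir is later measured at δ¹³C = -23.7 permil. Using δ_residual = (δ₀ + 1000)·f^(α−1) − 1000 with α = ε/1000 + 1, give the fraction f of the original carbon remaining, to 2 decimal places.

α − 1 = ε/1000 = -0.0049
(δ_res + 1000)/(δ₀ + 1000) = (-23.7 + 1000)/(-29.6 + 1000) = 976.3/970.4 = 1.006080
f = 1.006080^(1/-0.0049) = exp(ln(1.006080)/-0.0049) = exp(0.00606/-0.0049)
f = exp(-1.2371) = 0.2902

0.29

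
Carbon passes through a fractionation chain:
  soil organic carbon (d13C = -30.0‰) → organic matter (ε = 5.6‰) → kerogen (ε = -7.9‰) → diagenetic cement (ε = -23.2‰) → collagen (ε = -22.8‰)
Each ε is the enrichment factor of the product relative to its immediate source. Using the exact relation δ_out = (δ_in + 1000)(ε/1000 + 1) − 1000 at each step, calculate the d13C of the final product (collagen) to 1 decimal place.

-76.3‰

step 1: δ = (-30.00 + 1000)·(5.6/1000 + 1) − 1000 = -24.57‰
step 2: δ = (-24.57 + 1000)·(-7.9/1000 + 1) − 1000 = -32.27‰
step 3: δ = (-32.27 + 1000)·(-23.2/1000 + 1) − 1000 = -54.73‰
step 4: δ = (-54.73 + 1000)·(-22.8/1000 + 1) − 1000 = -76.28‰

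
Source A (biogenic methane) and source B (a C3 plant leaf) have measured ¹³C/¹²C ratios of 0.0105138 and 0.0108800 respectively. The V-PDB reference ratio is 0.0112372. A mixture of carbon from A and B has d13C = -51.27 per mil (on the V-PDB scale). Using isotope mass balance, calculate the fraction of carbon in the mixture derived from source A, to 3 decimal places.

0.598

δ_A = (0.0105138/0.0112372 − 1)×1000 = (0.935625 − 1)×1000 = -64.375 per mil
δ_B = (0.0108800/0.0112372 − 1)×1000 = (0.968213 − 1)×1000 = -31.787 per mil
f_A = (δ_mix − δ_B)/(δ_A − δ_B) = (-51.27 − (-31.787))/(-64.375 − (-31.787))
f_A = -19.483 / -32.588 = 0.5978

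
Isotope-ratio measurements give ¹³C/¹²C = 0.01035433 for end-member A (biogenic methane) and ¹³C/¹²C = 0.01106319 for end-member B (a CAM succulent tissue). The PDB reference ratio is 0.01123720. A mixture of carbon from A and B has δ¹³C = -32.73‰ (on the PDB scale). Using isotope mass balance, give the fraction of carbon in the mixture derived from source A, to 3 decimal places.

δ_A = (0.01035433/0.01123720 − 1)×1000 = (0.921433 − 1)×1000 = -78.567‰
δ_B = (0.01106319/0.01123720 − 1)×1000 = (0.984515 − 1)×1000 = -15.485‰
f_A = (δ_mix − δ_B)/(δ_A − δ_B) = (-32.73 − (-15.485))/(-78.567 − (-15.485))
f_A = -17.245 / -63.082 = 0.2734

0.273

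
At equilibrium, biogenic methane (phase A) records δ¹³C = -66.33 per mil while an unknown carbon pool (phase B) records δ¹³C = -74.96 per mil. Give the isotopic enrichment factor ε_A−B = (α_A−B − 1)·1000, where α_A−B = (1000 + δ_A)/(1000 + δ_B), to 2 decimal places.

9.33 per mil

α_A−B = (1000 + -66.33) / (1000 + -74.96) = 933.67 / 925.04 = 1.009329
ε_A−B = (1.009329 − 1) × 1000 = 9.329 per mil
(The approximation ε ≈ δ_A − δ_B would give 8.63 per mil.)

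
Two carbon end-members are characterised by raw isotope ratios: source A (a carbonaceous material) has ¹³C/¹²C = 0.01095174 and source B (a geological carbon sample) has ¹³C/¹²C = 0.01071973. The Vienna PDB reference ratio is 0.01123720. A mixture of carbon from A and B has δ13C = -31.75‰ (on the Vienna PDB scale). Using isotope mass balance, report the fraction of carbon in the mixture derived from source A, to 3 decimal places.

δ_A = (0.01095174/0.01123720 − 1)×1000 = (0.974597 − 1)×1000 = -25.403‰
δ_B = (0.01071973/0.01123720 − 1)×1000 = (0.953950 − 1)×1000 = -46.050‰
f_A = (δ_mix − δ_B)/(δ_A − δ_B) = (-31.75 − (-46.050))/(-25.403 − (-46.050))
f_A = 14.300 / 20.647 = 0.6926

0.693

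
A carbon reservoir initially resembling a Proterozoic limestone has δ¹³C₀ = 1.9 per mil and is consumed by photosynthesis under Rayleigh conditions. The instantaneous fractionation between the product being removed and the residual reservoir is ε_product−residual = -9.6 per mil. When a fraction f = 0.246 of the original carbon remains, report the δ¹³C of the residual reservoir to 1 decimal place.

Rayleigh residual: δ_res = (δ₀ + 1000)·f^(α−1) − 1000
α = ε/1000 + 1 = 0.99040, so α − 1 = -0.00960
f^(α−1) = 0.246^(-0.00960) = 1.013554
δ_res = (1.9 + 1000) × 1.013554 − 1000 = 1015.480 − 1000 = 15.48 per mil

15.5 per mil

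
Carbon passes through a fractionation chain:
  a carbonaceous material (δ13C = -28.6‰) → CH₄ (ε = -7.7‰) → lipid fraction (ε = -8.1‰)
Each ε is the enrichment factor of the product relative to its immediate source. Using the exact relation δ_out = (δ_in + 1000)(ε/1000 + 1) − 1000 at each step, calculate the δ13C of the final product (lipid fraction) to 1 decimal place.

step 1: δ = (-28.60 + 1000)·(-7.7/1000 + 1) − 1000 = -36.08‰
step 2: δ = (-36.08 + 1000)·(-8.1/1000 + 1) − 1000 = -43.89‰

-43.9‰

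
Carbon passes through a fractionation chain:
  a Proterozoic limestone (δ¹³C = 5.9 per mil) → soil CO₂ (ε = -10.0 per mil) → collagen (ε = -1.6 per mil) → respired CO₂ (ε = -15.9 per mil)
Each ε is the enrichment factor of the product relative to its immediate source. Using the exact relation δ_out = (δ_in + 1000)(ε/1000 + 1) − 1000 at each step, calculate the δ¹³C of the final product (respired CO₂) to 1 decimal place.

-21.6 per mil

step 1: δ = (5.90 + 1000)·(-10.0/1000 + 1) − 1000 = -4.16 per mil
step 2: δ = (-4.16 + 1000)·(-1.6/1000 + 1) − 1000 = -5.75 per mil
step 3: δ = (-5.75 + 1000)·(-15.9/1000 + 1) − 1000 = -21.56 per mil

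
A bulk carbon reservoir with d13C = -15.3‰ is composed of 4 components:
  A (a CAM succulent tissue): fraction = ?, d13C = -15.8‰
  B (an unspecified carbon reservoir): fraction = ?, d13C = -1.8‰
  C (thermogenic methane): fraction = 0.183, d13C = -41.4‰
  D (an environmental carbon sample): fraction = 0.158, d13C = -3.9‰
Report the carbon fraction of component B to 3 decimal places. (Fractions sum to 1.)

0.236

Let f_B and f_A be the unknown fractions; fractions sum to 1 so f_B + f_A = 0.659.
Mass balance: Σ fᵢ·δᵢ = δ_bulk ⇒ f_B·(-1.8) + f_A·(-15.8) = -15.3 − (-8.192) = -7.108
Substitute f_A = 0.659 − f_B:
f_B·(-1.8 − -15.8) = -7.108 − 0.659×(-15.8) = 3.305
f_B = 3.305 / 14.0 = 0.2360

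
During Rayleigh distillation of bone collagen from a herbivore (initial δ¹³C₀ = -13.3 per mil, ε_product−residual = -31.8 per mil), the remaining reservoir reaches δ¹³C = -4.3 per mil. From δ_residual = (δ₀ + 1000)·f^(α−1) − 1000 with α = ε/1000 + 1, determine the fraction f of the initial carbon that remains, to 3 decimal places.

0.752

α − 1 = ε/1000 = -0.0318
(δ_res + 1000)/(δ₀ + 1000) = (-4.3 + 1000)/(-13.3 + 1000) = 995.7/986.7 = 1.009121
f = 1.009121^(1/-0.0318) = exp(ln(1.009121)/-0.0318) = exp(0.00908/-0.0318)
f = exp(-0.2855) = 0.7516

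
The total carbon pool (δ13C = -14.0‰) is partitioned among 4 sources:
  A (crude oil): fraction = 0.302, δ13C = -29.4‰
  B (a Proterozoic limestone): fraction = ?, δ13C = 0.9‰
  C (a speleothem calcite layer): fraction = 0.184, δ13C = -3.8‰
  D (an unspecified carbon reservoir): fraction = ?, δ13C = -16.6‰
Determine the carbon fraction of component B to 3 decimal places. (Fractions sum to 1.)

0.235

Let f_B and f_D be the unknown fractions; fractions sum to 1 so f_B + f_D = 0.514.
Mass balance: Σ fᵢ·δᵢ = δ_bulk ⇒ f_B·(0.9) + f_D·(-16.6) = -14.0 − (-9.578) = -4.422
Substitute f_D = 0.514 − f_B:
f_B·(0.9 − -16.6) = -4.422 − 0.514×(-16.6) = 4.110
f_B = 4.110 / 17.5 = 0.2349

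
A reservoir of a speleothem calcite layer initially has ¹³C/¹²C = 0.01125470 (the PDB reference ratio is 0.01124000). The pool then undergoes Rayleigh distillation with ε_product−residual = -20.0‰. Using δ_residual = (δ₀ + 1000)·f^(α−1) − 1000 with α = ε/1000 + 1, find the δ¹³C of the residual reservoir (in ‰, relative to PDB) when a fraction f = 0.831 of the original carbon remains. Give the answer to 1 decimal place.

5.0‰

δ₀ = (0.01125470/0.01124000 − 1)×1000 = (1.001308 − 1)×1000 = 1.308‰
α − 1 = ε/1000 = -0.0200
f^(α−1) = 0.831^(-0.0200) = 1.003709
δ_res = (1.308 + 1000) × 1.003709 − 1000 = 1005.022 − 1000 = 5.02‰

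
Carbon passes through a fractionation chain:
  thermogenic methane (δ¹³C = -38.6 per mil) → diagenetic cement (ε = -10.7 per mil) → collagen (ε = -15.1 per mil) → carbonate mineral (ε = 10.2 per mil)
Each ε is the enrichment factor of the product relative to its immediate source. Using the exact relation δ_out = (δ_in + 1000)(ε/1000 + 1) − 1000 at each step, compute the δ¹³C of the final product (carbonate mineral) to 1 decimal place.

-53.7 per mil

step 1: δ = (-38.60 + 1000)·(-10.7/1000 + 1) − 1000 = -48.89 per mil
step 2: δ = (-48.89 + 1000)·(-15.1/1000 + 1) − 1000 = -63.25 per mil
step 3: δ = (-63.25 + 1000)·(10.2/1000 + 1) − 1000 = -53.69 per mil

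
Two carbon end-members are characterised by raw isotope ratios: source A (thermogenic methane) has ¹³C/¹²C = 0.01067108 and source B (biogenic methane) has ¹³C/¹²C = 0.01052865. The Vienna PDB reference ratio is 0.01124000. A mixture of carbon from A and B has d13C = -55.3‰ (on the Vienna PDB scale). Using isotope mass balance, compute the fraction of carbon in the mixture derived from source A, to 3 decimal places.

0.630

δ_A = (0.01067108/0.01124000 − 1)×1000 = (0.949384 − 1)×1000 = -50.616‰
δ_B = (0.01052865/0.01124000 − 1)×1000 = (0.936713 − 1)×1000 = -63.287‰
f_A = (δ_mix − δ_B)/(δ_A − δ_B) = (-55.3 − (-63.287))/(-50.616 − (-63.287))
f_A = 7.987 / 12.672 = 0.6303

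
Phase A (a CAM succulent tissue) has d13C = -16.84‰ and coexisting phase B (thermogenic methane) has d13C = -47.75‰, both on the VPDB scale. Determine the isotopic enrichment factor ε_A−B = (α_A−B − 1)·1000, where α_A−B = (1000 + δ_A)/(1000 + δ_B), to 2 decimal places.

α_A−B = (1000 + -16.84) / (1000 + -47.75) = 983.16 / 952.25 = 1.032460
ε_A−B = (1.032460 − 1) × 1000 = 32.460‰
(The approximation ε ≈ δ_A − δ_B would give 30.91‰.)

32.46‰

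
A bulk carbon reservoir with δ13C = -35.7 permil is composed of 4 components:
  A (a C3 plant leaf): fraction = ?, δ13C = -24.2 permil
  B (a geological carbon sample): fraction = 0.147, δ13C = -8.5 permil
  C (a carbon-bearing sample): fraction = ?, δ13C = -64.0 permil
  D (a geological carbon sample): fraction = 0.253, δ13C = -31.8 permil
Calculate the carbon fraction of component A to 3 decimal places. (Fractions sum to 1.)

0.301

Let f_A and f_C be the unknown fractions; fractions sum to 1 so f_A + f_C = 0.600.
Mass balance: Σ fᵢ·δᵢ = δ_bulk ⇒ f_A·(-24.2) + f_C·(-64.0) = -35.7 − (-9.295) = -26.405
Substitute f_C = 0.600 − f_A:
f_A·(-24.2 − -64.0) = -26.405 − 0.600×(-64.0) = 11.995
f_A = 11.995 / 39.8 = 0.3014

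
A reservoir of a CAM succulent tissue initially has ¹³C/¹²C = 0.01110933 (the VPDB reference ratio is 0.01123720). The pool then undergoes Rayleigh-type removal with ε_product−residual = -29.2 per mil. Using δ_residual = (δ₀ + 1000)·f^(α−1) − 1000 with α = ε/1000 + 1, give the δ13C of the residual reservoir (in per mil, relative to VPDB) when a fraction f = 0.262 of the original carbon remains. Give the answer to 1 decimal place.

28.1 per mil

δ₀ = (0.01110933/0.01123720 − 1)×1000 = (0.988621 − 1)×1000 = -11.379 per mil
α − 1 = ε/1000 = -0.0292
f^(α−1) = 0.262^(-0.0292) = 1.039886
δ_res = (-11.379 + 1000) × 1.039886 − 1000 = 1028.053 − 1000 = 28.05 per mil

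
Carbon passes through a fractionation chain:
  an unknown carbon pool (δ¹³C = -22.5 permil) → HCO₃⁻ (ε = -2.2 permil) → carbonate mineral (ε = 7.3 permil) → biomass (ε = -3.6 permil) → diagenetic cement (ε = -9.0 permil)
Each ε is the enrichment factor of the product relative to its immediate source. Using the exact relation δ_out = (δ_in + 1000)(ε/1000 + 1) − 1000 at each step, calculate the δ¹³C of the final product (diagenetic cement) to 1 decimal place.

step 1: δ = (-22.50 + 1000)·(-2.2/1000 + 1) − 1000 = -24.65 permil
step 2: δ = (-24.65 + 1000)·(7.3/1000 + 1) − 1000 = -17.53 permil
step 3: δ = (-17.53 + 1000)·(-3.6/1000 + 1) − 1000 = -21.07 permil
step 4: δ = (-21.07 + 1000)·(-9.0/1000 + 1) − 1000 = -29.88 permil

-29.9 permil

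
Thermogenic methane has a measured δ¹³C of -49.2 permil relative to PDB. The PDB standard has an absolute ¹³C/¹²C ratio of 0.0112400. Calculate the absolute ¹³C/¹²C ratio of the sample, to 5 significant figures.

R_sample = R_standard × (δ¹³C/1000 + 1)
R_sample = 0.0112400 × (-49.2/1000 + 1) = 0.0112400 × 0.950800
R_sample = 0.0106870

0.010687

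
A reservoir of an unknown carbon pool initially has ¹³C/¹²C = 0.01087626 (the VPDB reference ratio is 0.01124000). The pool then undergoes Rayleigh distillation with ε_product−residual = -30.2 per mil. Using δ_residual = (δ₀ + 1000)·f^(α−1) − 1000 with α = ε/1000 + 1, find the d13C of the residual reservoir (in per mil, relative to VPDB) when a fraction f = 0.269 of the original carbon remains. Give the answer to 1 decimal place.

6.8 per mil

δ₀ = (0.01087626/0.01124000 − 1)×1000 = (0.967639 − 1)×1000 = -32.361 per mil
α − 1 = ε/1000 = -0.0302
f^(α−1) = 0.269^(-0.0302) = 1.040451
δ_res = (-32.361 + 1000) × 1.040451 − 1000 = 1006.780 − 1000 = 6.78 per mil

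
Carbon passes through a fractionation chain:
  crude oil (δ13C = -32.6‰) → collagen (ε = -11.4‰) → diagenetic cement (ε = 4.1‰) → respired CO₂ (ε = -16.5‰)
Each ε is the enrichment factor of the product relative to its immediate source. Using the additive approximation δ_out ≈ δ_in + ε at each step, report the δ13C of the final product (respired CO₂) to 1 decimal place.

step 1: δ ≈ -32.6 + (-11.4) = -44.0‰
step 2: δ ≈ -44.0 + (4.1) = -39.9‰
step 3: δ ≈ -39.9 + (-16.5) = -56.4‰

-56.4‰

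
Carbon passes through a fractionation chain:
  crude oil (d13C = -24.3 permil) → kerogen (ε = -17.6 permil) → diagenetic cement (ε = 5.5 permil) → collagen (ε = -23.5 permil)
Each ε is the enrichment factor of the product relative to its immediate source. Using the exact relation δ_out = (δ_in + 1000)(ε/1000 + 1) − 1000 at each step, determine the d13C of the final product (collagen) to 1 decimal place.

-58.8 permil

step 1: δ = (-24.30 + 1000)·(-17.6/1000 + 1) − 1000 = -41.47 permil
step 2: δ = (-41.47 + 1000)·(5.5/1000 + 1) − 1000 = -36.20 permil
step 3: δ = (-36.20 + 1000)·(-23.5/1000 + 1) − 1000 = -58.85 permil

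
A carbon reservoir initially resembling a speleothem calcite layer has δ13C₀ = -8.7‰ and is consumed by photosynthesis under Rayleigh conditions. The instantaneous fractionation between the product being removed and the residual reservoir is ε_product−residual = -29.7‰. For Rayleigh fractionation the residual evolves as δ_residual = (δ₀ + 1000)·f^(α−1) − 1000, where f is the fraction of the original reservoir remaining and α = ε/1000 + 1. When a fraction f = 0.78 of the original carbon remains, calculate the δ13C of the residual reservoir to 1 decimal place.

-1.4‰

Rayleigh residual: δ_res = (δ₀ + 1000)·f^(α−1) − 1000
α = ε/1000 + 1 = 0.97030, so α − 1 = -0.02970
f^(α−1) = 0.78^(-0.02970) = 1.007407
δ_res = (-8.7 + 1000) × 1.007407 − 1000 = 998.642 − 1000 = -1.36‰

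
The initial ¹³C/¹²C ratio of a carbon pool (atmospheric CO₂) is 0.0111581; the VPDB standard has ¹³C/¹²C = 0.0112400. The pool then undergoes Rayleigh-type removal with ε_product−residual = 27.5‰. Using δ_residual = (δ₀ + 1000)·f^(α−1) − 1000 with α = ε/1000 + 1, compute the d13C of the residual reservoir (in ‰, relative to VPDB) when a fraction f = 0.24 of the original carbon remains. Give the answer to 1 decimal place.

-45.5‰

δ₀ = (0.0111581/0.0112400 − 1)×1000 = (0.992714 − 1)×1000 = -7.286‰
α − 1 = ε/1000 = 0.0275
f^(α−1) = 0.24^(0.0275) = 0.961514
δ_res = (-7.286 + 1000) × 0.961514 − 1000 = 954.508 − 1000 = -45.49‰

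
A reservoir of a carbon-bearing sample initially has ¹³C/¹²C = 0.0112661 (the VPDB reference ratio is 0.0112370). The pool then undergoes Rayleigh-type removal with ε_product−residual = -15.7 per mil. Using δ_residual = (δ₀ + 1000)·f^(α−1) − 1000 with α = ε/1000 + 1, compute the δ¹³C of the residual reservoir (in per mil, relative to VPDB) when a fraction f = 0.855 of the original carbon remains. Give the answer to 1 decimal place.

5.1 per mil

δ₀ = (0.0112661/0.0112370 − 1)×1000 = (1.002590 − 1)×1000 = 2.590 per mil
α − 1 = ε/1000 = -0.0157
f^(α−1) = 0.855^(-0.0157) = 1.002462
δ_res = (2.590 + 1000) × 1.002462 − 1000 = 1005.059 − 1000 = 5.06 per mil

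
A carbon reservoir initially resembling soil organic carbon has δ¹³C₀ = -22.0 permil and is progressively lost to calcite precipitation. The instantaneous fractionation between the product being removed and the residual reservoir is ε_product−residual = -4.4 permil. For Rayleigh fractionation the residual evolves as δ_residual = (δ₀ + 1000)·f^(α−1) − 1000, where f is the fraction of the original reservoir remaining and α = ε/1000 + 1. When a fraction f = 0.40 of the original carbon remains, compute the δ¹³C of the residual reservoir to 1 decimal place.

Rayleigh residual: δ_res = (δ₀ + 1000)·f^(α−1) − 1000
α = ε/1000 + 1 = 0.99560, so α − 1 = -0.00440
f^(α−1) = 0.40^(-0.00440) = 1.004040
δ_res = (-22.0 + 1000) × 1.004040 − 1000 = 981.951 − 1000 = -18.05 permil

-18.0 permil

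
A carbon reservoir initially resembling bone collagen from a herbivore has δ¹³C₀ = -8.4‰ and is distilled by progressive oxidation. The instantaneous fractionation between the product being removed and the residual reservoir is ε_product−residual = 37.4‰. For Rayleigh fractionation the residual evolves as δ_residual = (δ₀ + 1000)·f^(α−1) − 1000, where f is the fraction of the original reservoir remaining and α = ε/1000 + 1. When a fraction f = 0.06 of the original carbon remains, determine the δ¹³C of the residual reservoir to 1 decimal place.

-107.4‰

Rayleigh residual: δ_res = (δ₀ + 1000)·f^(α−1) − 1000
α = ε/1000 + 1 = 1.03740, so α − 1 = 0.03740
f^(α−1) = 0.06^(0.03740) = 0.900125
δ_res = (-8.4 + 1000) × 0.900125 − 1000 = 892.564 − 1000 = -107.44‰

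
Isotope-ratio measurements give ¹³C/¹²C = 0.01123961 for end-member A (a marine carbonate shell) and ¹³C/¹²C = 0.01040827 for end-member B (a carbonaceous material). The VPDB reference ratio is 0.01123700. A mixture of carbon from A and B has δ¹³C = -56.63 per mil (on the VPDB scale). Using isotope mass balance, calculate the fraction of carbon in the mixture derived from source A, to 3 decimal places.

δ_A = (0.01123961/0.01123700 − 1)×1000 = (1.000232 − 1)×1000 = 0.232 per mil
δ_B = (0.01040827/0.01123700 − 1)×1000 = (0.926250 − 1)×1000 = -73.750 per mil
f_A = (δ_mix − δ_B)/(δ_A − δ_B) = (-56.63 − (-73.750))/(0.232 − (-73.750))
f_A = 17.120 / 73.982 = 0.2314

0.231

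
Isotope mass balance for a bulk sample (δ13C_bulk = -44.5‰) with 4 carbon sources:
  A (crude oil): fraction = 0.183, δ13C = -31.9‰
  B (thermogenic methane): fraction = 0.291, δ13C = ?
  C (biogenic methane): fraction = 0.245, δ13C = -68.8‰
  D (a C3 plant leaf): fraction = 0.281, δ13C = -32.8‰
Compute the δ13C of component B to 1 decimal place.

Isotope mass balance: δ_bulk = Σ fᵢ·δᵢ.
-44.5 = 0.183×(-31.9) + 0.291×δ_B + 0.245×(-68.8) + 0.281×(-32.8)
0.291·δ_B = -44.5 − (-31.910) = -12.590
δ_B = -12.590 / 0.291 = -43.26‰

-43.3‰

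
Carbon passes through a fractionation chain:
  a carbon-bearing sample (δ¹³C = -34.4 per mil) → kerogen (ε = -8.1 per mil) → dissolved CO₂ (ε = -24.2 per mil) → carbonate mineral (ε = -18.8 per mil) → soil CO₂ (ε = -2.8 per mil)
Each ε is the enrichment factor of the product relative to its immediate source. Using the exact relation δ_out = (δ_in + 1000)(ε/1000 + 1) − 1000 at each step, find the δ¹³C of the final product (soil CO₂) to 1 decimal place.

-85.5 per mil

step 1: δ = (-34.40 + 1000)·(-8.1/1000 + 1) − 1000 = -42.22 per mil
step 2: δ = (-42.22 + 1000)·(-24.2/1000 + 1) − 1000 = -65.40 per mil
step 3: δ = (-65.40 + 1000)·(-18.8/1000 + 1) − 1000 = -82.97 per mil
step 4: δ = (-82.97 + 1000)·(-2.8/1000 + 1) − 1000 = -85.54 per mil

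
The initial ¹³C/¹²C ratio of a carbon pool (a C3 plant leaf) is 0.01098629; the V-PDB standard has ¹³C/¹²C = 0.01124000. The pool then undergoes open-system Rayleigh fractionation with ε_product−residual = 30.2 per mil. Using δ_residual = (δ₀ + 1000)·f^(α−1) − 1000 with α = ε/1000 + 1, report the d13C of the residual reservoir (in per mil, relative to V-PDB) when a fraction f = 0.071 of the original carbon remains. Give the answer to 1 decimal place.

-97.6 per mil

δ₀ = (0.01098629/0.01124000 − 1)×1000 = (0.977428 − 1)×1000 = -22.572 per mil
α − 1 = ε/1000 = 0.0302
f^(α−1) = 0.071^(0.0302) = 0.923226
δ_res = (-22.572 + 1000) × 0.923226 − 1000 = 902.387 − 1000 = -97.61 per mil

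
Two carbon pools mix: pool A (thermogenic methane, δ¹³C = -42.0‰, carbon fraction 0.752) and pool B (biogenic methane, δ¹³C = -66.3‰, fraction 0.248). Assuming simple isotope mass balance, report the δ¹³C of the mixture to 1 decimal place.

δ_mix = f_A·δ_A + f_B·δ_B
δ_mix = 0.752 × (-42.0) + 0.248 × (-66.3)
δ_mix = -31.58 + -16.44 = -48.03‰

-48.0‰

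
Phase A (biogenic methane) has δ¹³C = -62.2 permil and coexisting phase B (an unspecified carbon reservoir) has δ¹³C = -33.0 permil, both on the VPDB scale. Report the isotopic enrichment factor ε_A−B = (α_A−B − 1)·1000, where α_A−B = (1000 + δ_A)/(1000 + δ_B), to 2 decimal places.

α_A−B = (1000 + -62.2) / (1000 + -33.0) = 937.8 / 967.0 = 0.969804
ε_A−B = (0.969804 − 1) × 1000 = -30.196 permil
(The approximation ε ≈ δ_A − δ_B would give -29.2 permil.)

-30.20 permil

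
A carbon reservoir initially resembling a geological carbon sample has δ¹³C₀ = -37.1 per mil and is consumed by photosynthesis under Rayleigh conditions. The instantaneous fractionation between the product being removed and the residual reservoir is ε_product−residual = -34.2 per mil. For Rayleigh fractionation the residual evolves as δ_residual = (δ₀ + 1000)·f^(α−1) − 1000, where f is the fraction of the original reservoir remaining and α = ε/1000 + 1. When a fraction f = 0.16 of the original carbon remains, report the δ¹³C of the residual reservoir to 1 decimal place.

25.2 per mil

Rayleigh residual: δ_res = (δ₀ + 1000)·f^(α−1) − 1000
α = ε/1000 + 1 = 0.96580, so α − 1 = -0.03420
f^(α−1) = 0.16^(-0.03420) = 1.064680
δ_res = (-37.1 + 1000) × 1.064680 − 1000 = 1025.180 − 1000 = 25.18 per mil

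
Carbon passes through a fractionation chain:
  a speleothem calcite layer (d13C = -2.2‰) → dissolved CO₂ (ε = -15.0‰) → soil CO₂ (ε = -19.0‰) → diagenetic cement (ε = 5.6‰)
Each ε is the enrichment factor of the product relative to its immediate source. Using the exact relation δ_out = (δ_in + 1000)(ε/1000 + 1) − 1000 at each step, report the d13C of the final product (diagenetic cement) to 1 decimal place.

-30.4‰

step 1: δ = (-2.20 + 1000)·(-15.0/1000 + 1) − 1000 = -17.17‰
step 2: δ = (-17.17 + 1000)·(-19.0/1000 + 1) − 1000 = -35.84‰
step 3: δ = (-35.84 + 1000)·(5.6/1000 + 1) − 1000 = -30.44‰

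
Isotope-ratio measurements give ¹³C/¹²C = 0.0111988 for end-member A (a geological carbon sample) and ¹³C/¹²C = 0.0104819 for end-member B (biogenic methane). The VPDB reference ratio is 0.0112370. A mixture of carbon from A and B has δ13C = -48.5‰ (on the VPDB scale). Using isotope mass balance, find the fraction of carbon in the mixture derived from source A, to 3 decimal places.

δ_A = (0.0111988/0.0112370 − 1)×1000 = (0.996601 − 1)×1000 = -3.399‰
δ_B = (0.0104819/0.0112370 − 1)×1000 = (0.932802 − 1)×1000 = -67.198‰
f_A = (δ_mix − δ_B)/(δ_A − δ_B) = (-48.5 − (-67.198))/(-3.399 − (-67.198))
f_A = 18.698 / 63.798 = 0.2931

0.293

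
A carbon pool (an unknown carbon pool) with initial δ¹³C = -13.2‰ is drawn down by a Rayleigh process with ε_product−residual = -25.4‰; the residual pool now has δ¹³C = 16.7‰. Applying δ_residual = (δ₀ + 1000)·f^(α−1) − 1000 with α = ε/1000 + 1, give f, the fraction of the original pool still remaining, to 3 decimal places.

0.309

α − 1 = ε/1000 = -0.0254
(δ_res + 1000)/(δ₀ + 1000) = (16.7 + 1000)/(-13.2 + 1000) = 1016.7/986.8 = 1.030300
f = 1.030300^(1/-0.0254) = exp(ln(1.030300)/-0.0254) = exp(0.02985/-0.0254)
f = exp(-1.1752) = 0.3088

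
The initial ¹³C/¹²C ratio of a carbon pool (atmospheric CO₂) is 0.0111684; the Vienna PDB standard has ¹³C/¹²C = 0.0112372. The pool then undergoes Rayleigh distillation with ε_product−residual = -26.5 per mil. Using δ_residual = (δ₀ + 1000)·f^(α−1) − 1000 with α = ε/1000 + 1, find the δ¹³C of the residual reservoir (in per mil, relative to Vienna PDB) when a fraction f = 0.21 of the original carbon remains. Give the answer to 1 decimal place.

δ₀ = (0.0111684/0.0112372 − 1)×1000 = (0.993877 − 1)×1000 = -6.123 per mil
α − 1 = ε/1000 = -0.0265
f^(α−1) = 0.21^(-0.0265) = 1.042224
δ_res = (-6.123 + 1000) × 1.042224 − 1000 = 1035.843 − 1000 = 35.84 per mil

35.8 per mil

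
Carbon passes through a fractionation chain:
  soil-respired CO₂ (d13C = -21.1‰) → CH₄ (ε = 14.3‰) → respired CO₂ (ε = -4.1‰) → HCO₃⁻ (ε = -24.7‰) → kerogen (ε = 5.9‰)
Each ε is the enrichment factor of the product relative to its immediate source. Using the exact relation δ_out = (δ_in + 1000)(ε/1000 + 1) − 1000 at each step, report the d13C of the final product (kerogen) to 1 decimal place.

step 1: δ = (-21.10 + 1000)·(14.3/1000 + 1) − 1000 = -7.10‰
step 2: δ = (-7.10 + 1000)·(-4.1/1000 + 1) − 1000 = -11.17‰
step 3: δ = (-11.17 + 1000)·(-24.7/1000 + 1) − 1000 = -35.60‰
step 4: δ = (-35.60 + 1000)·(5.9/1000 + 1) − 1000 = -29.91‰

-29.9‰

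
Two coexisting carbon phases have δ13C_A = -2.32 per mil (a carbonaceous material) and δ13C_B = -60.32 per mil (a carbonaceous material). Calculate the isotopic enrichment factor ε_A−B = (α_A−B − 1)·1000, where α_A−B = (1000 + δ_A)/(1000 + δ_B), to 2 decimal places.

61.72 per mil

α_A−B = (1000 + -2.32) / (1000 + -60.32) = 997.68 / 939.68 = 1.061723
ε_A−B = (1.061723 − 1) × 1000 = 61.723 per mil
(The approximation ε ≈ δ_A − δ_B would give 58.00 per mil.)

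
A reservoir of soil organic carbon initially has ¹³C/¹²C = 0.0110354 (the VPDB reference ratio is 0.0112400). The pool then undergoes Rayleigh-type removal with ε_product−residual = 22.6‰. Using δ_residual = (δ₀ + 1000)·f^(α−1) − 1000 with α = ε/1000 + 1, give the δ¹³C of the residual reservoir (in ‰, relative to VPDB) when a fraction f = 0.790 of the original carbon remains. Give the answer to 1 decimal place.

δ₀ = (0.0110354/0.0112400 − 1)×1000 = (0.981797 − 1)×1000 = -18.203‰
α − 1 = ε/1000 = 0.0226
f^(α−1) = 0.790^(0.0226) = 0.994687
δ_res = (-18.203 + 1000) × 0.994687 − 1000 = 976.581 − 1000 = -23.42‰

-23.4‰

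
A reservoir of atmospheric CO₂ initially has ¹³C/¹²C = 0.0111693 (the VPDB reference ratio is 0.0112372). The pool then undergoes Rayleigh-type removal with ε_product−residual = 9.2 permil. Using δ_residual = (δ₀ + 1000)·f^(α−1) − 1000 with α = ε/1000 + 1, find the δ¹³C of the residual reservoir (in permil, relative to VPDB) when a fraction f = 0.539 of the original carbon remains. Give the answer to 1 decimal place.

-11.7 permil

δ₀ = (0.0111693/0.0112372 − 1)×1000 = (0.993958 − 1)×1000 = -6.042 permil
α − 1 = ε/1000 = 0.0092
f^(α−1) = 0.539^(0.0092) = 0.994330
δ_res = (-6.042 + 1000) × 0.994330 − 1000 = 988.322 − 1000 = -11.68 permil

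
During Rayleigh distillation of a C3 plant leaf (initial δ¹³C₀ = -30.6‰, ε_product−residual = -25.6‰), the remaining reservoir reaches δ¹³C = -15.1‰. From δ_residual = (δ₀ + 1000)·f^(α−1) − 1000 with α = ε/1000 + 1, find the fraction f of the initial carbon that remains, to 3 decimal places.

α − 1 = ε/1000 = -0.0256
(δ_res + 1000)/(δ₀ + 1000) = (-15.1 + 1000)/(-30.6 + 1000) = 984.9/969.4 = 1.015989
f = 1.015989^(1/-0.0256) = exp(ln(1.015989)/-0.0256) = exp(0.01586/-0.0256)
f = exp(-0.6196) = 0.5381

0.538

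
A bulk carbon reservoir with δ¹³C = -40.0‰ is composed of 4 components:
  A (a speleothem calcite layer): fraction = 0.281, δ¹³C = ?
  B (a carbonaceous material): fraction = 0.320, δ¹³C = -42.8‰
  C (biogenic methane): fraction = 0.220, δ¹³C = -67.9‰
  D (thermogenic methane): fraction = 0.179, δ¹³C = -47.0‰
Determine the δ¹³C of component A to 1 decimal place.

-10.5‰

Isotope mass balance: δ_bulk = Σ fᵢ·δᵢ.
-40.0 = 0.281×δ_A + 0.320×(-42.8) + 0.220×(-67.9) + 0.179×(-47.0)
0.281·δ_A = -40.0 − (-37.047) = -2.953
δ_A = -2.953 / 0.281 = -10.51‰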